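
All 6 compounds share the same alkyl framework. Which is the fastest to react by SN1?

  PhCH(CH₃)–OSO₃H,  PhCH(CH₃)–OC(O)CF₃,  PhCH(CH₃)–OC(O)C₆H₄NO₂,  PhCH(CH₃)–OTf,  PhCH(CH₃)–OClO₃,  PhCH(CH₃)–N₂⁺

PhCH(CH₃)–N₂⁺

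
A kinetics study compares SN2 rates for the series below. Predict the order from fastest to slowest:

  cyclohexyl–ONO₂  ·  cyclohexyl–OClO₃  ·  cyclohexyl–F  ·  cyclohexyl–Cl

cyclohexyl–OClO₃ > cyclohexyl–Cl > cyclohexyl–ONO₂ > cyclohexyl–F

With the same alkyl group throughout, only the leaving group differentiates the rates.
A good leaving group is a weak base: the lower the pKₐ of its conjugate acid, the more readily it departs.
cyclohexyl–OClO₃ loses ClO₄⁻: pKₐ(HClO₄) ≈ -10
cyclohexyl–Cl loses Cl⁻: pKₐ(HCl) ≈ -7
cyclohexyl–ONO₂ loses NO₃⁻: pKₐ(HNO₃) ≈ -1.3
cyclohexyl–F loses F⁻: pKₐ(HF) ≈ 3.2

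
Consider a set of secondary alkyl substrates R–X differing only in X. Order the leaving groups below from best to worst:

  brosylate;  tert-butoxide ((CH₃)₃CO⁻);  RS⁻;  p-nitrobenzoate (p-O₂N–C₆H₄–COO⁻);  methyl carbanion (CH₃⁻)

brosylate > p-nitrobenzoate (p-O₂N–C₆H₄–COO⁻) > RS⁻ > tert-butoxide ((CH₃)₃CO⁻) > methyl carbanion (CH₃⁻)

Rank by basicity of the departing species: weakest base leaves most easily.
brosylate: pKₐ(p-BrC₆H₄SO₃H) ≈ -2.8 — arenesulfonate with a p-bromo substituent
p-nitrobenzoate (p-O₂N–C₆H₄–COO⁻): pKₐ(p-nitrobenzoic acid) ≈ 3.4
RS⁻: pKₐ(RSH (a thiol)) ≈ 10.5
tert-butoxide ((CH₃)₃CO⁻): pKₐ(t-BuOH) ≈ 18 — bulky, strongly basic alkoxide
methyl carbanion (CH₃⁻): pKₐ(CH₄) ≈ 48 — unstabilised carbanion; the worst conceivable leaving group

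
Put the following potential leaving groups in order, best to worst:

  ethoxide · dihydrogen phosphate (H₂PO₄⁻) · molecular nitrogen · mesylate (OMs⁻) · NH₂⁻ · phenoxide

molecular nitrogen > mesylate (OMs⁻) > dihydrogen phosphate (H₂PO₄⁻) > phenoxide > ethoxide > NH₂⁻

Rank by basicity of the departing species: weakest base leaves most easily.
molecular nitrogen: no meaningful conjugate acid; N₂ departs as an exceptionally stable neutral molecule
mesylate (OMs⁻): pKₐ(CH₃SO₃H (MsOH)) ≈ -1.9
dihydrogen phosphate (H₂PO₄⁻): pKₐ(H₃PO₄) ≈ 2.1 — moderate base; biological leaving group after further activation
phenoxide: pKₐ(C₆H₅OH (phenol)) ≈ 10
ethoxide: pKₐ(CH₃CH₂OH) ≈ 16 — strong base; alkoxides do not leave unassisted
NH₂⁻: pKₐ(NH₃) ≈ 38 — extremely strong base; never a leaving group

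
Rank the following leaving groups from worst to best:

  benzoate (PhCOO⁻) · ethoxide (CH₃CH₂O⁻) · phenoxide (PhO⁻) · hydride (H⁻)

hydride (H⁻) < ethoxide (CH₃CH₂O⁻) < phenoxide (PhO⁻) < benzoate (PhCOO⁻)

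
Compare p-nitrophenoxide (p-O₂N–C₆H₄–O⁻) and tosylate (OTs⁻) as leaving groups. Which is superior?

tosylate (OTs⁻)

tosylate (OTs⁻) is the better leaving group.
pKₐ(p-CH₃C₆H₄SO₃H (TsOH)) ≈ -2.8 versus pKₐ(p-nitrophenol) ≈ 7.2: tosylate (OTs⁻) is the much weaker base.
Resonance-delocalised arenesulfonate.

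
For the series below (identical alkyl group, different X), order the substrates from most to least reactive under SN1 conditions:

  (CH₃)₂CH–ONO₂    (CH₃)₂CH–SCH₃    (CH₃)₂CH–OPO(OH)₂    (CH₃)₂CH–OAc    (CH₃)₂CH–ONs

The skeletons are identical, so relative rate is governed entirely by leaving-group ability.
A good leaving group is a weak base: the lower the pKₐ of its conjugate acid, the more readily it departs.
(CH₃)₂CH–ONs loses ONs⁻: pKₐ(p-O₂NC₆H₄SO₃H) ≈ -3.5
(CH₃)₂CH–ONO₂ loses NO₃⁻: pKₐ(HNO₃) ≈ -1.3
(CH₃)₂CH–OPO(OH)₂ loses H₂PO₄⁻: pKₐ(H₃PO₄) ≈ 2.1
(CH₃)₂CH–OAc loses AcO⁻: pKₐ(CH₃COOH) ≈ 4.8
(CH₃)₂CH–SCH₃ loses RS⁻: pKₐ(RSH (a thiol)) ≈ 10.5

(CH₃)₂CH–ONs > (CH₃)₂CH–ONO₂ > (CH₃)₂CH–OPO(OH)₂ > (CH₃)₂CH–OAc > (CH₃)₂CH–SCH₃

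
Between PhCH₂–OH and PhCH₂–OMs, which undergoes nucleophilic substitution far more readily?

PhCH₂–OMs

From PhCH₂–OH the departing group would be OH⁻ (pKₐ(H₂O) ≈ 15.7). Strong base; essentially never leaves without prior activation.
From PhCH₂–OMs the leaving group is OMs⁻ (pKₐ(CH₃SO₃H (MsOH)) ≈ -1.9). Resonance-delocalised alkanesulfonate.
(In practice PhCH₂–OMs is made from PhCH₂–OH by treatment with MsCl / Et₃N, converting the hydroxyl into a mesylate.)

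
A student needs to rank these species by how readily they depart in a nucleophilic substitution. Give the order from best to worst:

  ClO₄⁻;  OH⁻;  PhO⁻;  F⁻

A good leaving group is a weak base: the lower the pKₐ of its conjugate acid, the more readily it departs.
ClO₄⁻: pKₐ(HClO₄) ≈ -10 — extremely weak base; rarely used for safety reasons
F⁻: pKₐ(HF) ≈ 3.2
PhO⁻: pKₐ(C₆H₅OH (phenol)) ≈ 10
OH⁻: pKₐ(H₂O) ≈ 15.7

ClO₄⁻ > F⁻ > PhO⁻ > OH⁻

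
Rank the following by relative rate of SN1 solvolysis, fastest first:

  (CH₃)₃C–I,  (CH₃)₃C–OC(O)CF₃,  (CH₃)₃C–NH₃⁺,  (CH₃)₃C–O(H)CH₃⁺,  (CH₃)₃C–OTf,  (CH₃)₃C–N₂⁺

The skeletons are identical, so relative rate is governed entirely by leaving-group ability.
Rank by basicity of the departing species: weakest base leaves most easily.
(CH₃)₃C–N₂⁺ loses N₂: no meaningful conjugate acid; N₂ departs as an exceptionally stable neutral molecule
(CH₃)₃C–OTf loses OTf⁻: pKₐ(CF₃SO₃H (triflic acid)) ≈ -14
(CH₃)₃C–I loses I⁻: pKₐ(HI) ≈ -10
(CH₃)₃C–O(H)CH₃⁺ loses R'OH: pKₐ(R'OH₂⁺) ≈ -2.4
(CH₃)₃C–OC(O)CF₃ loses CF₃COO⁻: pKₐ(CF₃COOH) ≈ 0.2
(CH₃)₃C–NH₃⁺ loses NH₃: pKₐ(NH₄⁺) ≈ 9.2

(CH₃)₃C–N₂⁺ > (CH₃)₃C–OTf > (CH₃)₃C–I > (CH₃)₃C–O(H)CH₃⁺ > (CH₃)₃C–OC(O)CF₃ > (CH₃)₃C–NH₃⁺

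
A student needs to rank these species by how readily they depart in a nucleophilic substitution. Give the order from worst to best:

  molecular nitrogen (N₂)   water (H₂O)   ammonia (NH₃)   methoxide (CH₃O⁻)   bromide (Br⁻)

Rank by basicity of the departing species: weakest base leaves most easily.
molecular nitrogen (N₂): no meaningful conjugate acid; N₂ departs as an exceptionally stable neutral molecule
bromide (Br⁻): pKₐ(HBr) ≈ -9 — weak base; good leaving group
water (H₂O): pKₐ(H₃O⁺) ≈ -1.7
ammonia (NH₃): pKₐ(NH₄⁺) ≈ 9.2 — neutral but moderately basic; leaves from R–NH₃⁺
methoxide (CH₃O⁻): pKₐ(CH₃OH) ≈ 15.5 — strong base; alkoxides do not leave unassisted
Reversing gives the worst-to-best order requested.

methoxide (CH₃O⁻) < ammonia (NH₃) < water (H₂O) < bromide (Br⁻) < molecular nitrogen (N₂)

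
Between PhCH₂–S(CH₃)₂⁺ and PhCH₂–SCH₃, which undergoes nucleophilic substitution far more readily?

PhCH₂–S(CH₃)₂⁺

From PhCH₂–SCH₃ the departing group would be RS⁻ (pKₐ(RSH (a thiol)) ≈ 10.5). Moderately basic; rarely leaves without activation.
From PhCH₂–S(CH₃)₂⁺ the leaving group is SR'₂ (pKₐ(R'₂SH⁺) ≈ -7). Neutral; leaves from a sulfonium salt (R–SR'₂⁺).
(In practice PhCH₂–S(CH₃)₂⁺ is made from PhCH₂–SCH₃ by S-methylation with CH₃I, allowing neutral dimethyl sulfide, rather than methanethiolate, to depart.)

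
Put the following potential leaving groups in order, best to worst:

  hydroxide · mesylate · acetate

mesylate > acetate > hydroxide

Leaving-group ability tracks the stability of the departed species; conjugate-acid pKₐ is the usual yardstick (lower pKₐ → better LG).
mesylate: pKₐ(CH₃SO₃H (MsOH)) ≈ -1.9
acetate: pKₐ(CH₃COOH) ≈ 4.8
hydroxide: pKₐ(H₂O) ≈ 15.7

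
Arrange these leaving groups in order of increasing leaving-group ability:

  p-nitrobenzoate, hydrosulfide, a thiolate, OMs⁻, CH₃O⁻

CH₃O⁻ < a thiolate < hydrosulfide < p-nitrobenzoate < OMs⁻

Leaving-group ability tracks the stability of the departed species; conjugate-acid pKₐ is the usual yardstick (lower pKₐ → better LG).
OMs⁻: pKₐ(CH₃SO₃H (MsOH)) ≈ -1.9
p-nitrobenzoate: pKₐ(p-nitrobenzoic acid) ≈ 3.4
hydrosulfide: pKₐ(H₂S) ≈ 7
a thiolate: pKₐ(RSH (a thiol)) ≈ 10.5
CH₃O⁻: pKₐ(CH₃OH) ≈ 15.5
Reversing gives the worst-to-best order requested.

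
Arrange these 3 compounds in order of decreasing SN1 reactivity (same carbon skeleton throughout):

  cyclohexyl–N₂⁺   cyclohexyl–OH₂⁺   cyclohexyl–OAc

With the same alkyl group throughout, only the leaving group differentiates the rates.
A good leaving group is a weak base: the lower the pKₐ of its conjugate acid, the more readily it departs.
cyclohexyl–N₂⁺ loses N₂: no meaningful conjugate acid; N₂ departs as an exceptionally stable neutral molecule
cyclohexyl–OH₂⁺ loses H₂O: pKₐ(H₃O⁺) ≈ -1.7
cyclohexyl–OAc loses AcO⁻: pKₐ(CH₃COOH) ≈ 4.8

cyclohexyl–N₂⁺ > cyclohexyl–OH₂⁺ > cyclohexyl–OAc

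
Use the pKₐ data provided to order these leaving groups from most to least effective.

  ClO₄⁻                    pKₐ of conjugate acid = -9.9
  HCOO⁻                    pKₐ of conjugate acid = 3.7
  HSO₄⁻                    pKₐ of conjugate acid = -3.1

ClO₄⁻ > HSO₄⁻ > HCOO⁻

Lower conjugate-acid pKₐ ⇒ weaker base ⇒ better leaving group.
Sorting by the given values: ClO₄⁻ (-9.9), HSO₄⁻ (-3.1), HCOO⁻ (3.7).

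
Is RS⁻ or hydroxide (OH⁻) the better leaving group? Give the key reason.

RS⁻ is the better leaving group.
pKₐ(RSH (a thiol)) ≈ 10.5 versus pKₐ(H₂O) ≈ 15.7: RS⁻ is the much weaker base.
Moderately basic; rarely leaves without activation.

RS⁻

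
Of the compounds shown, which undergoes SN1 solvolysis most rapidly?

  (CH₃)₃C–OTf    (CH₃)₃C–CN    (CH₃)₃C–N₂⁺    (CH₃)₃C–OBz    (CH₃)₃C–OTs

With the same alkyl group throughout, only the leaving group differentiates the rates.
Leaving-group ability tracks the stability of the departed species; conjugate-acid pKₐ is the usual yardstick (lower pKₐ → better LG).
(CH₃)₃C–N₂⁺ loses N₂: no meaningful conjugate acid; N₂ departs as an exceptionally stable neutral molecule
(CH₃)₃C–OTf loses OTf⁻: pKₐ(CF₃SO₃H (triflic acid)) ≈ -14
(CH₃)₃C–OTs loses OTs⁻: pKₐ(p-CH₃C₆H₄SO₃H (TsOH)) ≈ -2.8
(CH₃)₃C–OBz loses PhCOO⁻: pKₐ(C₆H₅COOH) ≈ 4.2
(CH₃)₃C–CN loses CN⁻: pKₐ(HCN) ≈ 9.2

(CH₃)₃C–N₂⁺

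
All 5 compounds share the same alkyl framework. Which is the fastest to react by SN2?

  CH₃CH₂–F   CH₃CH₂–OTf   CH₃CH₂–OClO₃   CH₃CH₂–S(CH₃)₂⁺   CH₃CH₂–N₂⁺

The skeletons are identical, so relative rate is governed entirely by leaving-group ability.
The more stable X⁻ (or X) is on its own — i.e. the weaker a base it is — the better a leaving group it makes.
CH₃CH₂–N₂⁺ loses N₂: no meaningful conjugate acid; N₂ departs as an exceptionally stable neutral molecule
CH₃CH₂–OTf loses OTf⁻: pKₐ(CF₃SO₃H (triflic acid)) ≈ -14
CH₃CH₂–OClO₃ loses ClO₄⁻: pKₐ(HClO₄) ≈ -10
CH₃CH₂–S(CH₃)₂⁺ loses SR'₂: pKₐ(R'₂SH⁺) ≈ -7
CH₃CH₂–F loses F⁻: pKₐ(HF) ≈ 3.2

CH₃CH₂–N₂⁺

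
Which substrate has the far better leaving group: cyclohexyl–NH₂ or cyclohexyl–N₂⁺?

From cyclohexyl–NH₂ the departing group would be NH₂⁻ (pKₐ(NH₃) ≈ 38). Extremely strong base; never a leaving group.
From cyclohexyl–N₂⁺ the leaving group is N₂ (no meaningful conjugate acid; N₂ departs as an exceptionally stable neutral molecule).
(In practice cyclohexyl–N₂⁺ is made from cyclohexyl–NH₂ by diazotisation (NaNO₂ / HCl, 0 °C), generating a diazonium salt that expels N₂.)

cyclohexyl–N₂⁺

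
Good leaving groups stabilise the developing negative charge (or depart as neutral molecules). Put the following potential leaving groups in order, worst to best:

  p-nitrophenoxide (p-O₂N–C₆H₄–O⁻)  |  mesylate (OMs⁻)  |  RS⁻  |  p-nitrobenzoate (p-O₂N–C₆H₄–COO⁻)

RS⁻ < p-nitrophenoxide (p-O₂N–C₆H₄–O⁻) < p-nitrobenzoate (p-O₂N–C₆H₄–COO⁻) < mesylate (OMs⁻)

A good leaving group is a weak base: the lower the pKₐ of its conjugate acid, the more readily it departs.
mesylate (OMs⁻): pKₐ(CH₃SO₃H (MsOH)) ≈ -1.9
p-nitrobenzoate (p-O₂N–C₆H₄–COO⁻): pKₐ(p-nitrobenzoic acid) ≈ 3.4
p-nitrophenoxide (p-O₂N–C₆H₄–O⁻): pKₐ(p-nitrophenol) ≈ 7.2
RS⁻: pKₐ(RSH (a thiol)) ≈ 10.5
Reversing gives the worst-to-best order requested.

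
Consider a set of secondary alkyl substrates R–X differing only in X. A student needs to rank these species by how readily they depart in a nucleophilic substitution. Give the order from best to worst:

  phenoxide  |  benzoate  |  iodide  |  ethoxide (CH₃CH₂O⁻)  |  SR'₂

iodide > SR'₂ > benzoate > phenoxide > ethoxide (CH₃CH₂O⁻)

Leaving-group ability tracks the stability of the departed species; conjugate-acid pKₐ is the usual yardstick (lower pKₐ → better LG).
iodide: pKₐ(HI) ≈ -10
SR'₂: pKₐ(R'₂SH⁺) ≈ -7
benzoate: pKₐ(C₆H₅COOH) ≈ 4.2
phenoxide: pKₐ(C₆H₅OH (phenol)) ≈ 10
ethoxide (CH₃CH₂O⁻): pKₐ(CH₃CH₂OH) ≈ 16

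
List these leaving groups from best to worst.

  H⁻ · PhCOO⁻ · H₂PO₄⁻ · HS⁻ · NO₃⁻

NO₃⁻ > H₂PO₄⁻ > PhCOO⁻ > HS⁻ > H⁻

A good leaving group is a weak base: the lower the pKₐ of its conjugate acid, the more readily it departs.
NO₃⁻: pKₐ(HNO₃) ≈ -1.3
H₂PO₄⁻: pKₐ(H₃PO₄) ≈ 2.1 — moderate base; biological leaving group after further activation
PhCOO⁻: pKₐ(C₆H₅COOH) ≈ 4.2
HS⁻: pKₐ(H₂S) ≈ 7
H⁻: pKₐ(H₂) ≈ 36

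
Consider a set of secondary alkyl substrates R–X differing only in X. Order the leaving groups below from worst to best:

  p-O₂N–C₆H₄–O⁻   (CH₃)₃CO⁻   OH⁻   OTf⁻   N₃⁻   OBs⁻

OTf⁻: pKₐ(CF₃SO₃H (triflic acid)) ≈ -14 — charge spread over three oxygens and a CF₃ group; the premier leaving group in synthesis
OBs⁻: pKₐ(p-BrC₆H₄SO₃H) ≈ -2.8
N₃⁻: pKₐ(HN₃) ≈ 4.7
p-O₂N–C₆H₄–O⁻: pKₐ(p-nitrophenol) ≈ 7.2
OH⁻: pKₐ(H₂O) ≈ 15.7
(CH₃)₃CO⁻: pKₐ(t-BuOH) ≈ 18 — bulky, strongly basic alkoxide
Reversing gives the worst-to-best order requested.

(CH₃)₃CO⁻ < OH⁻ < p-O₂N–C₆H₄–O⁻ < N₃⁻ < OBs⁻ < OTf⁻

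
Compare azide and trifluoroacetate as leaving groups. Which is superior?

trifluoroacetate is the better leaving group.
pKₐ(CF₃COOH) ≈ 0.2 versus pKₐ(HN₃) ≈ 4.7: trifluoroacetate is the much weaker base.
Strongly electron-withdrawing CF₃ stabilises the carboxylate.

trifluoroacetate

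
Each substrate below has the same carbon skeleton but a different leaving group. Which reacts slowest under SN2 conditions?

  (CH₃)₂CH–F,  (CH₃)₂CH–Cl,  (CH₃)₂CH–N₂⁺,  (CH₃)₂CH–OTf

(CH₃)₂CH–F

The skeletons are identical, so relative rate is governed entirely by leaving-group ability.
A good leaving group is a weak base: the lower the pKₐ of its conjugate acid, the more readily it departs.
(CH₃)₂CH–N₂⁺ loses N₂: no meaningful conjugate acid; N₂ departs as an exceptionally stable neutral molecule
(CH₃)₂CH–OTf loses OTf⁻: pKₐ(CF₃SO₃H (triflic acid)) ≈ -14
(CH₃)₂CH–Cl loses Cl⁻: pKₐ(HCl) ≈ -7
(CH₃)₂CH–F loses F⁻: pKₐ(HF) ≈ 3.2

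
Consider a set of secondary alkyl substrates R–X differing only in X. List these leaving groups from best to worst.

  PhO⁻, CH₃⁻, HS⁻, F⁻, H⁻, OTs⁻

OTs⁻ > F⁻ > HS⁻ > PhO⁻ > H⁻ > CH₃⁻

OTs⁻: pKₐ(p-CH₃C₆H₄SO₃H (TsOH)) ≈ -2.8
F⁻: pKₐ(HF) ≈ 3.2
HS⁻: pKₐ(H₂S) ≈ 7
PhO⁻: pKₐ(C₆H₅OH (phenol)) ≈ 10
H⁻: pKₐ(H₂) ≈ 36
CH₃⁻: pKₐ(CH₄) ≈ 48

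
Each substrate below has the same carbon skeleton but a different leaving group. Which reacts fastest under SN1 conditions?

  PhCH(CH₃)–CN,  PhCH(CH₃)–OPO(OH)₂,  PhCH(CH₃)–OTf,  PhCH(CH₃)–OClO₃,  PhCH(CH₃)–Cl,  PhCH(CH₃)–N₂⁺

Identical carbon frameworks mean the comparison reduces to leaving-group quality.
The more stable X⁻ (or X) is on its own — i.e. the weaker a base it is — the better a leaving group it makes.
PhCH(CH₃)–N₂⁺ loses N₂: no meaningful conjugate acid; N₂ departs as an exceptionally stable neutral molecule
PhCH(CH₃)–OTf loses OTf⁻: pKₐ(CF₃SO₃H (triflic acid)) ≈ -14
PhCH(CH₃)–OClO₃ loses ClO₄⁻: pKₐ(HClO₄) ≈ -10
PhCH(CH₃)–Cl loses Cl⁻: pKₐ(HCl) ≈ -7
PhCH(CH₃)–OPO(OH)₂ loses H₂PO₄⁻: pKₐ(H₃PO₄) ≈ 2.1
PhCH(CH₃)–CN loses CN⁻: pKₐ(HCN) ≈ 9.2

PhCH(CH₃)–N₂⁺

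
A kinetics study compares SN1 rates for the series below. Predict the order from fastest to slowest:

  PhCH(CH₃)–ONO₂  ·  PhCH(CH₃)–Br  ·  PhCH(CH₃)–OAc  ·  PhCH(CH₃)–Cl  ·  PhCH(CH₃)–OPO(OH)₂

Identical carbon frameworks mean the comparison reduces to leaving-group quality.
The more stable X⁻ (or X) is on its own — i.e. the weaker a base it is — the better a leaving group it makes.
PhCH(CH₃)–Br loses Br⁻: pKₐ(HBr) ≈ -9
PhCH(CH₃)–Cl loses Cl⁻: pKₐ(HCl) ≈ -7
PhCH(CH₃)–ONO₂ loses NO₃⁻: pKₐ(HNO₃) ≈ -1.3
PhCH(CH₃)–OPO(OH)₂ loses H₂PO₄⁻: pKₐ(H₃PO₄) ≈ 2.1
PhCH(CH₃)–OAc loses AcO⁻: pKₐ(CH₃COOH) ≈ 4.8

PhCH(CH₃)–Br > PhCH(CH₃)–Cl > PhCH(CH₃)–ONO₂ > PhCH(CH₃)–OPO(OH)₂ > PhCH(CH₃)–OAc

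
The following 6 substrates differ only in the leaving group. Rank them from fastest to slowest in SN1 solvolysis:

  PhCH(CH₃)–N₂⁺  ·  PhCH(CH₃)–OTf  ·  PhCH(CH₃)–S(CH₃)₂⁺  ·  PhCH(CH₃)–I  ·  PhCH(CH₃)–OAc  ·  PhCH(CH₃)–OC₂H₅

PhCH(CH₃)–N₂⁺ > PhCH(CH₃)–OTf > PhCH(CH₃)–I > PhCH(CH₃)–S(CH₃)₂⁺ > PhCH(CH₃)–OAc > PhCH(CH₃)–OC₂H₅

Identical carbon frameworks mean the comparison reduces to leaving-group quality.
The more stable X⁻ (or X) is on its own — i.e. the weaker a base it is — the better a leaving group it makes.
PhCH(CH₃)–N₂⁺ loses N₂: no meaningful conjugate acid; N₂ departs as an exceptionally stable neutral molecule
PhCH(CH₃)–OTf loses OTf⁻: pKₐ(CF₃SO₃H (triflic acid)) ≈ -14
PhCH(CH₃)–I loses I⁻: pKₐ(HI) ≈ -10
PhCH(CH₃)–S(CH₃)₂⁺ loses SR'₂: pKₐ(R'₂SH⁺) ≈ -7
PhCH(CH₃)–OAc loses AcO⁻: pKₐ(CH₃COOH) ≈ 4.8
PhCH(CH₃)–OC₂H₅ loses CH₃CH₂O⁻: pKₐ(CH₃CH₂OH) ≈ 16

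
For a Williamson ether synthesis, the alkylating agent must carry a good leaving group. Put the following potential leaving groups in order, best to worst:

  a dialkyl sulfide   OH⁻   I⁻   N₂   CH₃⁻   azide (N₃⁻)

N₂ > I⁻ > a dialkyl sulfide > azide (N₃⁻) > OH⁻ > CH₃⁻

A good leaving group is a weak base: the lower the pKₐ of its conjugate acid, the more readily it departs.
N₂: no meaningful conjugate acid; N₂ departs as an exceptionally stable neutral molecule
I⁻: pKₐ(HI) ≈ -10 — large, highly polarisable; very weak base
a dialkyl sulfide: pKₐ(R'₂SH⁺) ≈ -7
azide (N₃⁻): pKₐ(HN₃) ≈ 4.7
OH⁻: pKₐ(H₂O) ≈ 15.7 — strong base; essentially never leaves without prior activation
CH₃⁻: pKₐ(CH₄) ≈ 48 — unstabilised carbanion; the worst conceivable leaving group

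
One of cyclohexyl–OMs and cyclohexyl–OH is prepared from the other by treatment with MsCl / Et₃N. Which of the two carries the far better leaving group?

From cyclohexyl–OH the departing group would be OH⁻ (pKₐ(H₂O) ≈ 15.7). Strong base; essentially never leaves without prior activation.
From cyclohexyl–OMs the leaving group is OMs⁻ (pKₐ(CH₃SO₃H (MsOH)) ≈ -1.9). Resonance-delocalised alkanesulfonate.
Treatment with MsCl / Et₃N works by converting the hydroxyl into a mesylate, making cyclohexyl–OMs enormously more reactive.

cyclohexyl–OMs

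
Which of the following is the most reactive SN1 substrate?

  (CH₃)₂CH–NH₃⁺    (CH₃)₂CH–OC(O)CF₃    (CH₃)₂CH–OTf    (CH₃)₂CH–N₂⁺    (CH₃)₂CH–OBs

(CH₃)₂CH–N₂⁺

Same R in every case — rank the leaving groups.
Rank by basicity of the departing species: weakest base leaves most easily.
(CH₃)₂CH–N₂⁺ loses N₂: no meaningful conjugate acid; N₂ departs as an exceptionally stable neutral molecule
(CH₃)₂CH–OTf loses OTf⁻: pKₐ(CF₃SO₃H (triflic acid)) ≈ -14
(CH₃)₂CH–OBs loses OBs⁻: pKₐ(p-BrC₆H₄SO₃H) ≈ -2.8
(CH₃)₂CH–OC(O)CF₃ loses CF₃COO⁻: pKₐ(CF₃COOH) ≈ 0.2
(CH₃)₂CH–NH₃⁺ loses NH₃: pKₐ(NH₄⁺) ≈ 9.2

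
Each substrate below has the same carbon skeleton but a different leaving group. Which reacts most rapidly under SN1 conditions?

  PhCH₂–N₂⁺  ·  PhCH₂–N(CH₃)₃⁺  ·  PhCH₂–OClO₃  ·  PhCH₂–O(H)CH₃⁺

PhCH₂–N₂⁺

Identical carbon frameworks mean the comparison reduces to leaving-group quality.
Rank by basicity of the departing species: weakest base leaves most easily.
PhCH₂–N₂⁺ loses N₂: no meaningful conjugate acid; N₂ departs as an exceptionally stable neutral molecule
PhCH₂–OClO₃ loses ClO₄⁻: pKₐ(HClO₄) ≈ -10
PhCH₂–O(H)CH₃⁺ loses R'OH: pKₐ(R'OH₂⁺) ≈ -2.4
PhCH₂–N(CH₃)₃⁺ loses NR'₃: pKₐ(R'₃NH⁺) ≈ 10.7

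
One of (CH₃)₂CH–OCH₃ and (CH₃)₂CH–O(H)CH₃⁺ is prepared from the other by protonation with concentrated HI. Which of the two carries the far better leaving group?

(CH₃)₂CH–O(H)CH₃⁺

From (CH₃)₂CH–OCH₃ the departing group would be CH₃O⁻ (pKₐ(CH₃OH) ≈ 15.5). Strong base; alkoxides do not leave unassisted.
From (CH₃)₂CH–O(H)CH₃⁺ the leaving group is R'OH (pKₐ(R'OH₂⁺) ≈ -2.4). Neutral; leaves from a protonated ether (an oxonium ion, R–O(H)R'⁺).
Protonation with concentrated HI works by allowing neutral methanol, rather than methoxide, to depart, making (CH₃)₂CH–O(H)CH₃⁺ enormously more reactive.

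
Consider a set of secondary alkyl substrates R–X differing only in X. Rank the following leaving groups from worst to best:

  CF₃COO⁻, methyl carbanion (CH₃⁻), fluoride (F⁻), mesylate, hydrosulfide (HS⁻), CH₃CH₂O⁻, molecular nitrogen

Leaving-group ability tracks the stability of the departed species; conjugate-acid pKₐ is the usual yardstick (lower pKₐ → better LG).
molecular nitrogen: no meaningful conjugate acid; N₂ departs as an exceptionally stable neutral molecule
mesylate: pKₐ(CH₃SO₃H (MsOH)) ≈ -1.9
CF₃COO⁻: pKₐ(CF₃COOH) ≈ 0.2
fluoride (F⁻): pKₐ(HF) ≈ 3.2
hydrosulfide (HS⁻): pKₐ(H₂S) ≈ 7
CH₃CH₂O⁻: pKₐ(CH₃CH₂OH) ≈ 16
methyl carbanion (CH₃⁻): pKₐ(CH₄) ≈ 48
Listed from poorest to best leaving group as asked.

methyl carbanion (CH₃⁻) < CH₃CH₂O⁻ < hydrosulfide (HS⁻) < fluoride (F⁻) < CF₃COO⁻ < mesylate < molecular nitrogen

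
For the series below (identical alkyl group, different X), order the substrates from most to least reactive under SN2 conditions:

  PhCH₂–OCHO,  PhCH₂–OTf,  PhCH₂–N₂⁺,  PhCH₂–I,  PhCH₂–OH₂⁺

PhCH₂–N₂⁺ > PhCH₂–OTf > PhCH₂–I > PhCH₂–OH₂⁺ > PhCH₂–OCHO

Identical carbon frameworks mean the comparison reduces to leaving-group quality.
Leaving-group ability tracks the stability of the departed species; conjugate-acid pKₐ is the usual yardstick (lower pKₐ → better LG).
PhCH₂–N₂⁺ loses N₂: no meaningful conjugate acid; N₂ departs as an exceptionally stable neutral molecule
PhCH₂–OTf loses OTf⁻: pKₐ(CF₃SO₃H (triflic acid)) ≈ -14
PhCH₂–I loses I⁻: pKₐ(HI) ≈ -10
PhCH₂–OH₂⁺ loses H₂O: pKₐ(H₃O⁺) ≈ -1.7
PhCH₂–OCHO loses HCOO⁻: pKₐ(HCOOH) ≈ 3.8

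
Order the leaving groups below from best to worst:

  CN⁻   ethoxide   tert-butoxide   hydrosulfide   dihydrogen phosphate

dihydrogen phosphate > hydrosulfide > CN⁻ > ethoxide > tert-butoxide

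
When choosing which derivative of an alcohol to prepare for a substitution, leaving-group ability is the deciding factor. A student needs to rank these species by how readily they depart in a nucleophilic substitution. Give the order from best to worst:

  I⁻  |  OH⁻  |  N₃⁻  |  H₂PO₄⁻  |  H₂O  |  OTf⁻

OTf⁻: pKₐ(CF₃SO₃H (triflic acid)) ≈ -14 — charge spread over three oxygens and a CF₃ group; the premier leaving group in synthesis
I⁻: pKₐ(HI) ≈ -10
H₂O: pKₐ(H₃O⁺) ≈ -1.7 — neutral; leaves from a protonated alcohol (R–OH₂⁺)
H₂PO₄⁻: pKₐ(H₃PO₄) ≈ 2.1 — moderate base; biological leaving group after further activation
N₃⁻: pKₐ(HN₃) ≈ 4.7 — linear, resonance-stabilised
OH⁻: pKₐ(H₂O) ≈ 15.7

OTf⁻ > I⁻ > H₂O > H₂PO₄⁻ > N₃⁻ > OH⁻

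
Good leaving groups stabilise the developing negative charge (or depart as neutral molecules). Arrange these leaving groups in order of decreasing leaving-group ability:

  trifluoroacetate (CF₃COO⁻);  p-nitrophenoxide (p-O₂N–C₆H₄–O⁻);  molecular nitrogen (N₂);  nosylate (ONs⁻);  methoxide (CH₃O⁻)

A good leaving group is a weak base: the lower the pKₐ of its conjugate acid, the more readily it departs.
molecular nitrogen (N₂): no meaningful conjugate acid; N₂ departs as an exceptionally stable neutral molecule
nosylate (ONs⁻): pKₐ(p-O₂NC₆H₄SO₃H) ≈ -3.5 — p-nitro group further stabilises the sulfonate
trifluoroacetate (CF₃COO⁻): pKₐ(CF₃COOH) ≈ 0.2 — strongly electron-withdrawing CF₃ stabilises the carboxylate
p-nitrophenoxide (p-O₂N–C₆H₄–O⁻): pKₐ(p-nitrophenol) ≈ 7.2 — nitro group delocalises the charge; the classic chromogenic LG
methoxide (CH₃O⁻): pKₐ(CH₃OH) ≈ 15.5 — strong base; alkoxides do not leave unassisted

molecular nitrogen (N₂) > nosylate (ONs⁻) > trifluoroacetate (CF₃COO⁻) > p-nitrophenoxide (p-O₂N–C₆H₄–O⁻) > methoxide (CH₃O⁻)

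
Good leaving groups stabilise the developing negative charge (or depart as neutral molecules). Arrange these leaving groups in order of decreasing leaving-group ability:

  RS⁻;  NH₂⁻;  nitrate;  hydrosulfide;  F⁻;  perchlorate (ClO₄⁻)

perchlorate (ClO₄⁻) > nitrate > F⁻ > hydrosulfide > RS⁻ > NH₂⁻

Leaving-group ability tracks the stability of the departed species; conjugate-acid pKₐ is the usual yardstick (lower pKₐ → better LG).
perchlorate (ClO₄⁻): pKₐ(HClO₄) ≈ -10
nitrate: pKₐ(HNO₃) ≈ -1.3
F⁻: pKₐ(HF) ≈ 3.2 — small and strongly basic; the poor halide leaving group
hydrosulfide: pKₐ(H₂S) ≈ 7 — larger and more polarisable than the oxygen analogue
RS⁻: pKₐ(RSH (a thiol)) ≈ 10.5
NH₂⁻: pKₐ(NH₃) ≈ 38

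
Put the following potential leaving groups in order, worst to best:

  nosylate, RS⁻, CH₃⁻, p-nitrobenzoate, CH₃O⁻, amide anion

CH₃⁻ < amide anion < CH₃O⁻ < RS⁻ < p-nitrobenzoate < nosylate

A good leaving group is a weak base: the lower the pKₐ of its conjugate acid, the more readily it departs.
nosylate: pKₐ(p-O₂NC₆H₄SO₃H) ≈ -3.5
p-nitrobenzoate: pKₐ(p-nitrobenzoic acid) ≈ 3.4
RS⁻: pKₐ(RSH (a thiol)) ≈ 10.5
CH₃O⁻: pKₐ(CH₃OH) ≈ 15.5
amide anion: pKₐ(NH₃) ≈ 38
CH₃⁻: pKₐ(CH₄) ≈ 48
The question asks for worst first, so the sequence is read in increasing leaving-group ability.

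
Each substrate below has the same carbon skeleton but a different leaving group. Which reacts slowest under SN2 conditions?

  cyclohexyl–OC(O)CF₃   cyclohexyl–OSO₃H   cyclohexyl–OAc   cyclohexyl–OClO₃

Identical carbon frameworks mean the comparison reduces to leaving-group quality.
The more stable X⁻ (or X) is on its own — i.e. the weaker a base it is — the better a leaving group it makes.
cyclohexyl–OClO₃ loses ClO₄⁻: pKₐ(HClO₄) ≈ -10
cyclohexyl–OSO₃H loses HSO₄⁻: pKₐ(H₂SO₄) ≈ -3
cyclohexyl–OC(O)CF₃ loses CF₃COO⁻: pKₐ(CF₃COOH) ≈ 0.2
cyclohexyl–OAc loses AcO⁻: pKₐ(CH₃COOH) ≈ 4.8

cyclohexyl–OAc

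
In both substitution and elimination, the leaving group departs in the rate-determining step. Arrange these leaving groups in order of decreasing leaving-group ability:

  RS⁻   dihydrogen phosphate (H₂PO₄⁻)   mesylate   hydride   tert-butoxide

mesylate > dihydrogen phosphate (H₂PO₄⁻) > RS⁻ > tert-butoxide > hydride

Leaving-group ability tracks the stability of the departed species; conjugate-acid pKₐ is the usual yardstick (lower pKₐ → better LG).
mesylate: pKₐ(CH₃SO₃H (MsOH)) ≈ -1.9
dihydrogen phosphate (H₂PO₄⁻): pKₐ(H₃PO₄) ≈ 2.1
RS⁻: pKₐ(RSH (a thiol)) ≈ 10.5
tert-butoxide: pKₐ(t-BuOH) ≈ 18
hydride: pKₐ(H₂) ≈ 36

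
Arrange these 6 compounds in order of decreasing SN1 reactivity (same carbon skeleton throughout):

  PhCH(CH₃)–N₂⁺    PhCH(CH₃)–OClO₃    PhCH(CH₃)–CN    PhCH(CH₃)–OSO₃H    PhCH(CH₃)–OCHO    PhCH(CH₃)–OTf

Same R in every case — rank the leaving groups.
Leaving-group ability tracks the stability of the departed species; conjugate-acid pKₐ is the usual yardstick (lower pKₐ → better LG).
PhCH(CH₃)–N₂⁺ loses N₂: no meaningful conjugate acid; N₂ departs as an exceptionally stable neutral molecule
PhCH(CH₃)–OTf loses OTf⁻: pKₐ(CF₃SO₃H (triflic acid)) ≈ -14
PhCH(CH₃)–OClO₃ loses ClO₄⁻: pKₐ(HClO₄) ≈ -10
PhCH(CH₃)–OSO₃H loses HSO₄⁻: pKₐ(H₂SO₄) ≈ -3
PhCH(CH₃)–OCHO loses HCOO⁻: pKₐ(HCOOH) ≈ 3.8
PhCH(CH₃)–CN loses CN⁻: pKₐ(HCN) ≈ 9.2

PhCH(CH₃)–N₂⁺ > PhCH(CH₃)–OTf > PhCH(CH₃)–OClO₃ > PhCH(CH₃)–OSO₃H > PhCH(CH₃)–OCHO > PhCH(CH₃)–CN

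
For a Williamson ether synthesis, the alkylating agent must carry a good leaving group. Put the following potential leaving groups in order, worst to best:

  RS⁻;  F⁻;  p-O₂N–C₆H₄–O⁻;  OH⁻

F⁻: pKₐ(HF) ≈ 3.2
p-O₂N–C₆H₄–O⁻: pKₐ(p-nitrophenol) ≈ 7.2
RS⁻: pKₐ(RSH (a thiol)) ≈ 10.5
OH⁻: pKₐ(H₂O) ≈ 15.7
Reversing gives the worst-to-best order requested.

OH⁻ < RS⁻ < p-O₂N–C₆H₄–O⁻ < F⁻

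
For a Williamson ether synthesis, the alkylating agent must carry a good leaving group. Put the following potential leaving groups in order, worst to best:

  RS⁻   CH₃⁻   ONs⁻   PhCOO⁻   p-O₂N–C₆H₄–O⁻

The more stable X⁻ (or X) is on its own — i.e. the weaker a base it is — the better a leaving group it makes.
ONs⁻: pKₐ(p-O₂NC₆H₄SO₃H) ≈ -3.5 — p-nitro group further stabilises the sulfonate
PhCOO⁻: pKₐ(C₆H₅COOH) ≈ 4.2 — aryl carboxylate
p-O₂N–C₆H₄–O⁻: pKₐ(p-nitrophenol) ≈ 7.2 — nitro group delocalises the charge; the classic chromogenic LG
RS⁻: pKₐ(RSH (a thiol)) ≈ 10.5 — moderately basic; rarely leaves without activation
CH₃⁻: pKₐ(CH₄) ≈ 48
Reversing gives the worst-to-best order requested.

CH₃⁻ < RS⁻ < p-O₂N–C₆H₄–O⁻ < PhCOO⁻ < ONs⁻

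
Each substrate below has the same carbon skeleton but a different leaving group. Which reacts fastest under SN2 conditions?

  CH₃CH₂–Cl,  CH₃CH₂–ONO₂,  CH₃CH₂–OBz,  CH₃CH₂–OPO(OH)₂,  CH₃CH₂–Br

CH₃CH₂–Br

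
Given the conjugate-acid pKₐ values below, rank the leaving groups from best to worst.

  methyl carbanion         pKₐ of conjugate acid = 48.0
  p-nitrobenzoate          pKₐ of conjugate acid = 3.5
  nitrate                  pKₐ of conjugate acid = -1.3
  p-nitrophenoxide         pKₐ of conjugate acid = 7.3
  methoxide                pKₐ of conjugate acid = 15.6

nitrate > p-nitrobenzoate > p-nitrophenoxide > methoxide > methyl carbanion

Lower conjugate-acid pKₐ ⇒ weaker base ⇒ better leaving group.
Sorting by the given values: nitrate (-1.3), p-nitrobenzoate (3.5), p-nitrophenoxide (7.3), methoxide (15.6), methyl carbanion (48.0).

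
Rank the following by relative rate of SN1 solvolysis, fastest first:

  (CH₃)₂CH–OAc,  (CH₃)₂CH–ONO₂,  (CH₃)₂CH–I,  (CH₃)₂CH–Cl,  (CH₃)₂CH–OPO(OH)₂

(CH₃)₂CH–I > (CH₃)₂CH–Cl > (CH₃)₂CH–ONO₂ > (CH₃)₂CH–OPO(OH)₂ > (CH₃)₂CH–OAc

Same R in every case — rank the leaving groups.
Leaving-group ability tracks the stability of the departed species; conjugate-acid pKₐ is the usual yardstick (lower pKₐ → better LG).
(CH₃)₂CH–I loses I⁻: pKₐ(HI) ≈ -10
(CH₃)₂CH–Cl loses Cl⁻: pKₐ(HCl) ≈ -7
(CH₃)₂CH–ONO₂ loses NO₃⁻: pKₐ(HNO₃) ≈ -1.3
(CH₃)₂CH–OPO(OH)₂ loses H₂PO₄⁻: pKₐ(H₃PO₄) ≈ 2.1
(CH₃)₂CH–OAc loses AcO⁻: pKₐ(CH₃COOH) ≈ 4.8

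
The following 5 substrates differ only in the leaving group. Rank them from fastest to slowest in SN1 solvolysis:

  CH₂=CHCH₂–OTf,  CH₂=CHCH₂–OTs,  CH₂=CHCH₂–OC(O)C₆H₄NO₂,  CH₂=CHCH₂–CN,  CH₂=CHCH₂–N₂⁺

CH₂=CHCH₂–N₂⁺ > CH₂=CHCH₂–OTf > CH₂=CHCH₂–OTs > CH₂=CHCH₂–OC(O)C₆H₄NO₂ > CH₂=CHCH₂–CN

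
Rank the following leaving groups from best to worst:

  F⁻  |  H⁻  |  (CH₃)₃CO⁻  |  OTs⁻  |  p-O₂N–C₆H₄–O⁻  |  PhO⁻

OTs⁻ > F⁻ > p-O₂N–C₆H₄–O⁻ > PhO⁻ > (CH₃)₃CO⁻ > H⁻

A good leaving group is a weak base: the lower the pKₐ of its conjugate acid, the more readily it departs.
OTs⁻: pKₐ(p-CH₃C₆H₄SO₃H (TsOH)) ≈ -2.8
F⁻: pKₐ(HF) ≈ 3.2 — small and strongly basic; the poor halide leaving group
p-O₂N–C₆H₄–O⁻: pKₐ(p-nitrophenol) ≈ 7.2 — nitro group delocalises the charge; the classic chromogenic LG
PhO⁻: pKₐ(C₆H₅OH (phenol)) ≈ 10 — resonance into the ring helps, but still a poor LG
(CH₃)₃CO⁻: pKₐ(t-BuOH) ≈ 18 — bulky, strongly basic alkoxide
H⁻: pKₐ(H₂) ≈ 36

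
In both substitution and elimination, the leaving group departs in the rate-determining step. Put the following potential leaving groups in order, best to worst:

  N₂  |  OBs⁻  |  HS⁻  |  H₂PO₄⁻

N₂ > OBs⁻ > H₂PO₄⁻ > HS⁻

The more stable X⁻ (or X) is on its own — i.e. the weaker a base it is — the better a leaving group it makes.
N₂: no meaningful conjugate acid; N₂ departs as an exceptionally stable neutral molecule
OBs⁻: pKₐ(p-BrC₆H₄SO₃H) ≈ -2.8 — arenesulfonate with a p-bromo substituent
H₂PO₄⁻: pKₐ(H₃PO₄) ≈ 2.1
HS⁻: pKₐ(H₂S) ≈ 7 — larger and more polarisable than the oxygen analogue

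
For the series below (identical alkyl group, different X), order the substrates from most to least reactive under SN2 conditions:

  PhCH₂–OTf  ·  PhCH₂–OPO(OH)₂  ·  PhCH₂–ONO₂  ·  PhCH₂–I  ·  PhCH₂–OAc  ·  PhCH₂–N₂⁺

PhCH₂–N₂⁺ > PhCH₂–OTf > PhCH₂–I > PhCH₂–ONO₂ > PhCH₂–OPO(OH)₂ > PhCH₂–OAc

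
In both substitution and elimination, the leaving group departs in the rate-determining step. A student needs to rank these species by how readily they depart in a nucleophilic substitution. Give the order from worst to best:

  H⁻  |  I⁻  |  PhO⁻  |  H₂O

H⁻ < PhO⁻ < H₂O < I⁻

The more stable X⁻ (or X) is on its own — i.e. the weaker a base it is — the better a leaving group it makes.
I⁻: pKₐ(HI) ≈ -10
H₂O: pKₐ(H₃O⁺) ≈ -1.7 — neutral; leaves from a protonated alcohol (R–OH₂⁺)
PhO⁻: pKₐ(C₆H₅OH (phenol)) ≈ 10 — resonance into the ring helps, but still a poor LG
H⁻: pKₐ(H₂) ≈ 36 — extremely strong base; leaves only in special hydride-transfer contexts
Listed from poorest to best leaving group as asked.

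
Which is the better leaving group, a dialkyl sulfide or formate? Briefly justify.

a dialkyl sulfide is the better leaving group.
pKₐ(R'₂SH⁺) ≈ -7 versus pKₐ(HCOOH) ≈ 3.8: a dialkyl sulfide is the much weaker base.
Neutral; leaves from a sulfonium salt (R–SR'₂⁺).

a dialkyl sulfide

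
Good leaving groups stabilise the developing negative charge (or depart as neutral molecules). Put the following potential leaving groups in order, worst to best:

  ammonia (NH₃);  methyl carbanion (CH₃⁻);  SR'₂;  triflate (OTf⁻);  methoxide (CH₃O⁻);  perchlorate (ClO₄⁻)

Leaving-group ability tracks the stability of the departed species; conjugate-acid pKₐ is the usual yardstick (lower pKₐ → better LG).
triflate (OTf⁻): pKₐ(CF₃SO₃H (triflic acid)) ≈ -14 — charge spread over three oxygens and a CF₃ group; the premier leaving group in synthesis
perchlorate (ClO₄⁻): pKₐ(HClO₄) ≈ -10 — extremely weak base; rarely used for safety reasons
SR'₂: pKₐ(R'₂SH⁺) ≈ -7 — neutral; leaves from a sulfonium salt (R–SR'₂⁺)
ammonia (NH₃): pKₐ(NH₄⁺) ≈ 9.2 — neutral but moderately basic; leaves from R–NH₃⁺
methoxide (CH₃O⁻): pKₐ(CH₃OH) ≈ 15.5 — strong base; alkoxides do not leave unassisted
methyl carbanion (CH₃⁻): pKₐ(CH₄) ≈ 48
Reversing gives the worst-to-best order requested.

methyl carbanion (CH₃⁻) < methoxide (CH₃O⁻) < ammonia (NH₃) < SR'₂ < perchlorate (ClO₄⁻) < triflate (OTf⁻)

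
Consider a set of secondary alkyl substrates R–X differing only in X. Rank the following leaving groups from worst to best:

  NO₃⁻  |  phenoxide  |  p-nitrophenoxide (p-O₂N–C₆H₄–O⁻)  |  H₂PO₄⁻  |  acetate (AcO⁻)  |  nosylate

phenoxide < p-nitrophenoxide (p-O₂N–C₆H₄–O⁻) < acetate (AcO⁻) < H₂PO₄⁻ < NO₃⁻ < nosylate

nosylate: pKₐ(p-O₂NC₆H₄SO₃H) ≈ -3.5 — p-nitro group further stabilises the sulfonate
NO₃⁻: pKₐ(HNO₃) ≈ -1.3
H₂PO₄⁻: pKₐ(H₃PO₄) ≈ 2.1 — moderate base; biological leaving group after further activation
acetate (AcO⁻): pKₐ(CH₃COOH) ≈ 4.8
p-nitrophenoxide (p-O₂N–C₆H₄–O⁻): pKₐ(p-nitrophenol) ≈ 7.2 — nitro group delocalises the charge; the classic chromogenic LG
phenoxide: pKₐ(C₆H₅OH (phenol)) ≈ 10 — resonance into the ring helps, but still a poor LG
Listed from poorest to best leaving group as asked.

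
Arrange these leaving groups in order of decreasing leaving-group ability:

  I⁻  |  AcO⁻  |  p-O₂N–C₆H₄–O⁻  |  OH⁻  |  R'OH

I⁻ > R'OH > AcO⁻ > p-O₂N–C₆H₄–O⁻ > OH⁻

I⁻: pKₐ(HI) ≈ -10
R'OH: pKₐ(R'OH₂⁺) ≈ -2.4
AcO⁻: pKₐ(CH₃COOH) ≈ 4.8
p-O₂N–C₆H₄–O⁻: pKₐ(p-nitrophenol) ≈ 7.2
OH⁻: pKₐ(H₂O) ≈ 15.7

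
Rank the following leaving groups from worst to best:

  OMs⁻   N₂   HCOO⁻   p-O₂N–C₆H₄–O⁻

p-O₂N–C₆H₄–O⁻ < HCOO⁻ < OMs⁻ < N₂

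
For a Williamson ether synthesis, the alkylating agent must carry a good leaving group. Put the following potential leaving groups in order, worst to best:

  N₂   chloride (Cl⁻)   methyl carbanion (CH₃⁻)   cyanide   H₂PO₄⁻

methyl carbanion (CH₃⁻) < cyanide < H₂PO₄⁻ < chloride (Cl⁻) < N₂

A good leaving group is a weak base: the lower the pKₐ of its conjugate acid, the more readily it departs.
N₂: no meaningful conjugate acid; N₂ departs as an exceptionally stable neutral molecule
chloride (Cl⁻): pKₐ(HCl) ≈ -7
H₂PO₄⁻: pKₐ(H₃PO₄) ≈ 2.1
cyanide: pKₐ(HCN) ≈ 9.2
methyl carbanion (CH₃⁻): pKₐ(CH₄) ≈ 48
The question asks for worst first, so the sequence is read in increasing leaving-group ability.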